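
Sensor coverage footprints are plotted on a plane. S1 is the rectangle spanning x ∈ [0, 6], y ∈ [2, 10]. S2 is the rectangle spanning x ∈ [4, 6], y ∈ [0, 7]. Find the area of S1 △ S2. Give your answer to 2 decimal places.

42.00

|S1∩S2|: x∈[4,6], y∈[2,7] → 2·5 = 10.
|S1 △ S2| = |S1| + |S2| − 2·|S1∩S2| = 48 + 14 − 20 = 42.00.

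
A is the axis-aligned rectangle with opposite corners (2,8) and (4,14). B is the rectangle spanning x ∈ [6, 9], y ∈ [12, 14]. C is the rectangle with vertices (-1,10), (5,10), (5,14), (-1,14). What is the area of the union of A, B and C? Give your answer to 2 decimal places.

By inclusion–exclusion:
Individual areas: |A| = 12, |B| = 6, |C| = 24.
|A∩B| = 0 (no overlap).
|A∩C|: x∈[2,4], y∈[10,14] → 2·4 = 8.
|B∩C| = 0 (no overlap).
|A∩B∩C| = 0.
|A ∪ B ∪ C| = 42 − 8 + 0 = 34.00.

34.00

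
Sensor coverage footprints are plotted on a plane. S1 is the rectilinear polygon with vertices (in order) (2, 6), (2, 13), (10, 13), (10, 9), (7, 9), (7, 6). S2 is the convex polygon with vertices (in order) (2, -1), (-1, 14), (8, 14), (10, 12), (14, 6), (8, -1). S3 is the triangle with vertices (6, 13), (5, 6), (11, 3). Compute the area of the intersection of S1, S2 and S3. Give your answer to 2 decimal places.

The intersection is the polygon with vertices (7,9), (7,6), (5,6), (6,13), (8,9).
By the shoelace formula its area is 10.50.

10.50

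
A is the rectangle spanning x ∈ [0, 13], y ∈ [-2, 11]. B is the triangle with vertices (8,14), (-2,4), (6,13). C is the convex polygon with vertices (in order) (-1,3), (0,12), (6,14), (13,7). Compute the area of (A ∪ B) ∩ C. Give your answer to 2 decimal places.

70.24

|A ∪ B| = 171.5278.
|(A ∪ B) ∩ C| = 70.24.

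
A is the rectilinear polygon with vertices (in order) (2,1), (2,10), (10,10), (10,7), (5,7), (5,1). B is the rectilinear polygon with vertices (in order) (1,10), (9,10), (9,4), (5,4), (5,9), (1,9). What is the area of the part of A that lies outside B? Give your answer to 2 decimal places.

27.00

|A| = 42, |A∩B| = 15.
|A ∖ B| = |A| − |A∩B| = 42 − 15 = 27.00.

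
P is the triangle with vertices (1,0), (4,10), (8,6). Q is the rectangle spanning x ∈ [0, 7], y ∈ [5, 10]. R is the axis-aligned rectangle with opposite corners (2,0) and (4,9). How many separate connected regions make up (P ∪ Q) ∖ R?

2

(P ∪ Q) ∖ R splits into 2 disjoint pieces (area 31.369, area 1.2381).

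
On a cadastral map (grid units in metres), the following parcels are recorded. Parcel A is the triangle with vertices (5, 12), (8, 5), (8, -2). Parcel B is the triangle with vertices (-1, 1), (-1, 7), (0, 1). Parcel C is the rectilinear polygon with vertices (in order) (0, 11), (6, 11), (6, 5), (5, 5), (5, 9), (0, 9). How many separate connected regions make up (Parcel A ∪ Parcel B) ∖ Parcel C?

(Parcel A ∪ Parcel B) ∖ Parcel C splits into 3 disjoint pieces (area 0.1071, area 9.3333, area 3).

3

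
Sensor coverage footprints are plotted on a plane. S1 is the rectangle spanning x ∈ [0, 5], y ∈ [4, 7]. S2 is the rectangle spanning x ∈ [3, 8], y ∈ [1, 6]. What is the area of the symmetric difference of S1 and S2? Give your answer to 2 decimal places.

32.00

|S1∩S2|: x∈[3,5], y∈[4,6] → 2·2 = 4.
|S1 △ S2| = |S1| + |S2| − 2·|S1∩S2| = 15 + 25 − 8 = 32.00.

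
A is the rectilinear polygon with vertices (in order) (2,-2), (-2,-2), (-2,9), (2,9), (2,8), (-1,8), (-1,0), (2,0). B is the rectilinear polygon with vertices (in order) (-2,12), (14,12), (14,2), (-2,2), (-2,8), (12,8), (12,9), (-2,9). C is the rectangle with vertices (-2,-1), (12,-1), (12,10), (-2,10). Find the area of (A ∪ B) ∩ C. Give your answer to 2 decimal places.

|A ∪ B| = 160.
|(A ∪ B) ∩ C| = 108.00.

108.00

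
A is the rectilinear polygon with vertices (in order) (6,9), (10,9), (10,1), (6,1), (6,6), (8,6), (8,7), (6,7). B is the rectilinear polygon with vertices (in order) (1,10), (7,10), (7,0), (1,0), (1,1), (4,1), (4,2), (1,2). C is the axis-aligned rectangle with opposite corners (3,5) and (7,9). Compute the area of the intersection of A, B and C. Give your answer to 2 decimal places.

3.00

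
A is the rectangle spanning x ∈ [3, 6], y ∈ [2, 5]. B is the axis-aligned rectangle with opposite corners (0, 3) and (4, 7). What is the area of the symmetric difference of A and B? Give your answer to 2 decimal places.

|A∩B|: x∈[3,4], y∈[3,5] → 1·2 = 2.
|A △ B| = |A| + |B| − 2·|A∩B| = 9 + 16 − 4 = 21.00.

21.00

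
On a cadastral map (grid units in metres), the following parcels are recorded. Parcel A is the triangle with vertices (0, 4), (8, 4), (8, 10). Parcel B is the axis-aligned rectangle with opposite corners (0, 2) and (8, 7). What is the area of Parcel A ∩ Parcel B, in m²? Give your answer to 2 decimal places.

The intersection is the polygon with vertices (0,4), (4,7), (8,7), (8,4).
By the shoelace formula its area is 18.00.

18.00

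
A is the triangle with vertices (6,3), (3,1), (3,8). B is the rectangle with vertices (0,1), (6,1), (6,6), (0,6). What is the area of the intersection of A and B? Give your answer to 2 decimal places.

The intersection is the polygon with vertices (3,1), (3,6), (4.2,6), (6,3).
By the shoelace formula its area is 9.30.

9.30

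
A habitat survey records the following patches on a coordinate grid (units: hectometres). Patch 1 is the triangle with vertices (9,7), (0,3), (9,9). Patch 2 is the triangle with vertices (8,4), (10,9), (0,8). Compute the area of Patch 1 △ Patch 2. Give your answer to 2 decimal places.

20.06

|Patch 1| = 9, |Patch 2| = 24, |Patch 1∩Patch 2| = 6.4702.
|Patch 1 △ Patch 2| = |Patch 1| + |Patch 2| − 2·|Patch 1∩Patch 2| = 9 + 24 − 12.9403 = 20.06.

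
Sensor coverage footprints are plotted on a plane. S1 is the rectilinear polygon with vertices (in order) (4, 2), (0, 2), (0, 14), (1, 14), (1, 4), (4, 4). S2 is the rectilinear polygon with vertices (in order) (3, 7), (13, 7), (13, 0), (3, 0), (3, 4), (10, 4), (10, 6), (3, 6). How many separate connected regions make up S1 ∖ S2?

S1 ∖ S2 is a single connected region.

1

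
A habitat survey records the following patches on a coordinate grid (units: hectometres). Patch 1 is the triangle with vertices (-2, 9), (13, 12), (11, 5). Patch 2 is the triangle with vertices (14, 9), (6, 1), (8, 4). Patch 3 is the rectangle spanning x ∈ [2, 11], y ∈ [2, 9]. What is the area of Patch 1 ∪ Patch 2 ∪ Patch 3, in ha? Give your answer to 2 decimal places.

By inclusion–exclusion:
Individual areas: |Patch 1| = 49.5, |Patch 2| = 4, |Patch 3| = 63.
|Patch 1∩Patch 2| = 0.8255.
|Patch 1∩Patch 3| = 23.5385.
|Patch 2∩Patch 3| = 3.0833.
|Patch 1∩Patch 2∩Patch 3| = 0.6036.
|Patch 1 ∪ Patch 2 ∪ Patch 3| = 116.5 − 27.4473 + 0.6036 = 89.66.

89.66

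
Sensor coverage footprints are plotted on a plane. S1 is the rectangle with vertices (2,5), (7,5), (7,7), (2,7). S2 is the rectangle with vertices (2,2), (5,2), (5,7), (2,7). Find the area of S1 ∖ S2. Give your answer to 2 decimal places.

4.00

|S1∩S2|: x∈[2,5], y∈[5,7] → 3·2 = 6.
|S1| = 10.
|S1 ∖ S2| = |S1| − |S1∩S2| = 10 − 6 = 4.00.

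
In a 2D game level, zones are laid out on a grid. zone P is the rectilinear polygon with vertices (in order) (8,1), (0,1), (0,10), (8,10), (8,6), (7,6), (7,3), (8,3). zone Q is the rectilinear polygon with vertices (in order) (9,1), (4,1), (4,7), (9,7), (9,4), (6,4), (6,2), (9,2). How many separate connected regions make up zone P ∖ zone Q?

zone P ∖ zone Q splits into 2 disjoint pieces (area 48, area 3).

2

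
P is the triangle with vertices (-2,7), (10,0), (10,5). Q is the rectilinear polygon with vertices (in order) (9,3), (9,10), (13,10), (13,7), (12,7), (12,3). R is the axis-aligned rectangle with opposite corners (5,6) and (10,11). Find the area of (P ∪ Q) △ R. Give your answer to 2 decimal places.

68.92

|P ∪ Q| = 51.9167.
|(P ∪ Q) ∩ R| = 4.
|(P ∪ Q) △ R| = 51.9167 + 25 − 8 = 68.92.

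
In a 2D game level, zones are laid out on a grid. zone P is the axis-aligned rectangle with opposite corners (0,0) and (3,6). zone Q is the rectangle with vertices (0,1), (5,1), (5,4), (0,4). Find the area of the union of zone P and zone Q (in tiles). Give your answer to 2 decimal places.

By inclusion–exclusion:
Individual areas: |zone P| = 18, |zone Q| = 15.
|zone P∩zone Q|: x∈[0,3], y∈[1,4] → 3·3 = 9.
|zone P ∪ zone Q| = 33 − 9 = 24.00.

24.00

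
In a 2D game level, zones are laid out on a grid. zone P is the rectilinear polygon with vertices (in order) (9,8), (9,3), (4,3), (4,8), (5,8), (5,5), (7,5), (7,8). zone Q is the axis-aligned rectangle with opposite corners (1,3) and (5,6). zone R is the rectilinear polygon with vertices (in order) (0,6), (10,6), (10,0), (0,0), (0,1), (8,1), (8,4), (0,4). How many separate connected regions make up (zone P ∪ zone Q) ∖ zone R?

3

(zone P ∪ zone Q) ∖ zone R splits into 3 disjoint pieces (area 7, area 2, area 4).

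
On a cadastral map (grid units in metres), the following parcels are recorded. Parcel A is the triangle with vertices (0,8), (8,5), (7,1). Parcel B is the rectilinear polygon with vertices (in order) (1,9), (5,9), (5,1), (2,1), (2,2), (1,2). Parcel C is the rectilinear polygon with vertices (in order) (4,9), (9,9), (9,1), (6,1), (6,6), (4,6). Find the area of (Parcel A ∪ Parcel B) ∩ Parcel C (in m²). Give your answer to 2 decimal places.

9.27

|Parcel A ∪ Parcel B| = 41.
|(Parcel A ∪ Parcel B) ∩ Parcel C| = 9.27.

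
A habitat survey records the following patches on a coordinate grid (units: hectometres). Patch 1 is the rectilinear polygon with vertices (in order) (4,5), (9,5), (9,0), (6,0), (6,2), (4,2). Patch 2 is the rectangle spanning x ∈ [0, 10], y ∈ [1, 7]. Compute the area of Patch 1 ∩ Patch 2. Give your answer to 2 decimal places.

18.00

The intersection is the polygon with vertices (9,5), (9,1), (6,1), (6,2), (4,2), (4,5).
By the shoelace formula its area is 18.00.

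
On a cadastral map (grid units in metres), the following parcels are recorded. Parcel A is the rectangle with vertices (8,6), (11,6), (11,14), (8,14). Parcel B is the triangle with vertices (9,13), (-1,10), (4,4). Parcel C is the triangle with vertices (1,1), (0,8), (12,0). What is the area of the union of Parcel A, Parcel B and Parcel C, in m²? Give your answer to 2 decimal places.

96.72

By inclusion–exclusion:
Individual areas: |Parcel A| = 24, |Parcel B| = 37.5, |Parcel C| = 38.
|Parcel A∩Parcel B| = 0.75.
|Parcel A∩Parcel C| = 0.
|Parcel B∩Parcel C| = 2.027.
|Parcel A∩Parcel B∩Parcel C| = 0.
|Parcel A ∪ Parcel B ∪ Parcel C| = 99.5 − 2.777 + 0 = 96.72.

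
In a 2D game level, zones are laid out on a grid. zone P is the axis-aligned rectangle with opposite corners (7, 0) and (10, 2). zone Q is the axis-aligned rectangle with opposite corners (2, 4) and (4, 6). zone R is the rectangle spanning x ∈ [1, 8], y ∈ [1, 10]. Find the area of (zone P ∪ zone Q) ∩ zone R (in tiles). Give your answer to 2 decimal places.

|zone P ∪ zone Q| = 10.
|(zone P ∪ zone Q) ∩ zone R| = 5.00.

5.00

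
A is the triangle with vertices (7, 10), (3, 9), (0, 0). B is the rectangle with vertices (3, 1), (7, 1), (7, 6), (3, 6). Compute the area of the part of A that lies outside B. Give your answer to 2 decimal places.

15.47

|A| = 16.5, |A∩B| = 1.0286.
|A ∖ B| = |A| − |A∩B| = 16.5 − 1.0286 = 15.47.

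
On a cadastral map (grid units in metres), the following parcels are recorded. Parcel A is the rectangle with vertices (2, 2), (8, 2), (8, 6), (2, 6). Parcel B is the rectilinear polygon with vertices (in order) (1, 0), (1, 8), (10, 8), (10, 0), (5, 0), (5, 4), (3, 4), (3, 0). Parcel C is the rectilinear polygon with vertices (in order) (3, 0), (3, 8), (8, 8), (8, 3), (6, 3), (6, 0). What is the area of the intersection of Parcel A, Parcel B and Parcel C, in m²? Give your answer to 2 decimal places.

14.00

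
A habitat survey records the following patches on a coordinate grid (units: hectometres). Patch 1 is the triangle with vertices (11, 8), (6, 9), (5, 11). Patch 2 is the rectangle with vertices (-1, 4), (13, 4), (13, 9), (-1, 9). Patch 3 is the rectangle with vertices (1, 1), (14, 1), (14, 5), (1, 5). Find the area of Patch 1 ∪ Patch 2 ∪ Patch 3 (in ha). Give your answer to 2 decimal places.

113.00

By inclusion–exclusion:
Individual areas: |Patch 1| = 4.5, |Patch 2| = 70, |Patch 3| = 52.
|Patch 1∩Patch 2| = 1.5.
|Patch 1∩Patch 3| = 0.
|Patch 2∩Patch 3|: x∈[1,13], y∈[4,5] → 12·1 = 12.
|Patch 1∩Patch 2∩Patch 3| = 0.
|Patch 1 ∪ Patch 2 ∪ Patch 3| = 126.5 − 13.5 + 0 = 113.00.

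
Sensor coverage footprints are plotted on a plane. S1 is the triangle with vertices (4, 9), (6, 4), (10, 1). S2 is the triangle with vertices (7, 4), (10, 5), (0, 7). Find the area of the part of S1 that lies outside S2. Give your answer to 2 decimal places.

|S1| = 7, |S1∩S2| = 2.2869.
|S1 ∖ S2| = |S1| − |S1∩S2| = 7 − 2.2869 = 4.71.

4.71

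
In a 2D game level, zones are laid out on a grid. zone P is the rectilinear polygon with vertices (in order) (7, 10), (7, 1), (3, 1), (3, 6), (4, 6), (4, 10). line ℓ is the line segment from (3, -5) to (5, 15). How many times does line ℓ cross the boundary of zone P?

2

The segment meets the boundary at (4.5,10), (3.6,1).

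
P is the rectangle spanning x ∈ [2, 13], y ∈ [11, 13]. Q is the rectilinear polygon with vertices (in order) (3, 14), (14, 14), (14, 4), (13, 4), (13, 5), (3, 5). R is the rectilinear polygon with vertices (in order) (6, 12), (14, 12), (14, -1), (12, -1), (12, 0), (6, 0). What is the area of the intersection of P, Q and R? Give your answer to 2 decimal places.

The intersection is the polygon with vertices (13,11), (6,11), (6,12), (13,12).
By the shoelace formula its area is 7.00.

7.00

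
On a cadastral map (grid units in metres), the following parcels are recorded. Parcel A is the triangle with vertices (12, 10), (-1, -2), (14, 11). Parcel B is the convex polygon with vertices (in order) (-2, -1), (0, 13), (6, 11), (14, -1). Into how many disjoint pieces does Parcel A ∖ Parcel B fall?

Parcel A ∖ Parcel B splits into 2 disjoint pieces (area 2.7838, area 0.0353).

2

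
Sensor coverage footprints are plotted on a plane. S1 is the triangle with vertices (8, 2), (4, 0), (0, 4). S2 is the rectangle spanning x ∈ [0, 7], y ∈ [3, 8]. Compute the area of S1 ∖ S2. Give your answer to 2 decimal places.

10.50

|S1| = 12, |S1∩S2| = 1.5.
|S1 ∖ S2| = |S1| − |S1∩S2| = 12 − 1.5 = 10.50.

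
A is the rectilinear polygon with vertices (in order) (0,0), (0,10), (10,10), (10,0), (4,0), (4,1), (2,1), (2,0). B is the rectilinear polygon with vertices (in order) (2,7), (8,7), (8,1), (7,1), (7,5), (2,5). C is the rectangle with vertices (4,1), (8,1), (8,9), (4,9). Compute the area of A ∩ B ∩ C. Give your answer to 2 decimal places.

12.00

The intersection is the polygon with vertices (8,1), (7,1), (7,5), (4,5), (4,7), (8,7).
By the shoelace formula its area is 12.00.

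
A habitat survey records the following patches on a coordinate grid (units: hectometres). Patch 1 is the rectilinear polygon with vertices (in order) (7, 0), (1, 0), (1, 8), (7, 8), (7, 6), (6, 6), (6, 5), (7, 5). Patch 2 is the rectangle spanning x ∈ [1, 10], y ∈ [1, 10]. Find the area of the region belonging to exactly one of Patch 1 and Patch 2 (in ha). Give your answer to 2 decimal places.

|Patch 1| = 47, |Patch 2| = 81, |Patch 1∩Patch 2| = 41.
|Patch 1 △ Patch 2| = |Patch 1| + |Patch 2| − 2·|Patch 1∩Patch 2| = 47 + 81 − 82 = 46.00.

46.00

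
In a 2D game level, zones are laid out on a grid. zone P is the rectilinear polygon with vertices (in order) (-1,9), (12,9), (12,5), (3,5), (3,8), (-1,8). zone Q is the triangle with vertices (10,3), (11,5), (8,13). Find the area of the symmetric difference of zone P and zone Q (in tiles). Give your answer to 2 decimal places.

38.60

|zone P| = 40, |zone Q| = 7, |zone P∩zone Q| = 4.2.
|zone P △ zone Q| = |zone P| + |zone Q| − 2·|zone P∩zone Q| = 40 + 7 − 8.4 = 38.60.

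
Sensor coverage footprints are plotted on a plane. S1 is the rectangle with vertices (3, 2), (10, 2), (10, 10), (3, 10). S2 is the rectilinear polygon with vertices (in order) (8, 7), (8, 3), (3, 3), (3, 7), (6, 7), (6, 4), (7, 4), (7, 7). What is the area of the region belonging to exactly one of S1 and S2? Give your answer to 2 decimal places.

|S1| = 56, |S2| = 17, |S1∩S2| = 17.
|S1 △ S2| = |S1| + |S2| − 2·|S1∩S2| = 56 + 17 − 34 = 39.00.

39.00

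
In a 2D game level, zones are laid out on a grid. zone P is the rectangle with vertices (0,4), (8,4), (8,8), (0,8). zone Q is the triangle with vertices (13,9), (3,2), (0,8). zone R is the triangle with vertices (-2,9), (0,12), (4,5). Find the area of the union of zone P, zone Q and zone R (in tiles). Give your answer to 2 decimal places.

By inclusion–exclusion:
Individual areas: |zone P| = 32, |zone Q| = 40.5, |zone R| = 13.
|zone P∩zone Q| = 26.3929.
|zone P∩zone R| = 4.0952.
|zone Q∩zone R| = 4.2461.
|zone P∩zone Q∩zone R| = 4.0536.
|zone P ∪ zone Q ∪ zone R| = 85.5 − 34.7341 + 4.0536 = 54.82.

54.82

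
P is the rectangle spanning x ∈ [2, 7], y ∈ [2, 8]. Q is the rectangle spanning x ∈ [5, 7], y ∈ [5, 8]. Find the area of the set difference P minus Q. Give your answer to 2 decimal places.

24.00

|P∩Q|: x∈[5,7], y∈[5,8] → 2·3 = 6.
|P| = 30.
|P ∖ Q| = |P| − |P∩Q| = 30 − 6 = 24.00.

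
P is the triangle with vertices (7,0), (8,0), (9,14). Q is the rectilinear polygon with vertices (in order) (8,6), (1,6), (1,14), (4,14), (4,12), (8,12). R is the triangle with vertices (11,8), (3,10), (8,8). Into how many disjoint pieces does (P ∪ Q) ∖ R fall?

2

(P ∪ Q) ∖ R splits into 2 disjoint pieces (area 1.0248, area 51.7679).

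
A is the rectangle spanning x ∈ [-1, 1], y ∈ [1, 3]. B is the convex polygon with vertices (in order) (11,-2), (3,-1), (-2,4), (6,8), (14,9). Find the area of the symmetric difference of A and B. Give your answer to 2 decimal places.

|A| = 4, |B| = 110, |A∩B| = 2.
|A △ B| = |A| + |B| − 2·|A∩B| = 4 + 110 − 4 = 110.00.

110.00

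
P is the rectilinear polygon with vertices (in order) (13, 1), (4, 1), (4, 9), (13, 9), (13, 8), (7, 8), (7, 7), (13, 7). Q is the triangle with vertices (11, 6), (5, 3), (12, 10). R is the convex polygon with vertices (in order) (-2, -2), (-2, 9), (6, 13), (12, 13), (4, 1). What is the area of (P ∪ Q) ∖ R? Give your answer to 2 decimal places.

48.25

|P ∪ Q| = 68.25.
|(P ∪ Q) ∩ R| = 20.
|(P ∪ Q) ∖ R| = 68.25 − 20 = 48.25.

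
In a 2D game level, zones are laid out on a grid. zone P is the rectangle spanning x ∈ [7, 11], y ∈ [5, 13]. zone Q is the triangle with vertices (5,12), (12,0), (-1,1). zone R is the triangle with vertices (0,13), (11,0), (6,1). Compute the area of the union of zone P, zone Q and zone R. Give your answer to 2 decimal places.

By inclusion–exclusion:
Individual areas: |zone P| = 32, |zone Q| = 74.5, |zone R| = 27.
|zone P∩zone Q| = 3.7202.
|zone P∩zone R| = 0.
|zone Q∩zone R| = 23.3202.
|zone P∩zone Q∩zone R| = 0.
|zone P ∪ zone Q ∪ zone R| = 133.5 − 27.0405 + 0 = 106.46.

106.46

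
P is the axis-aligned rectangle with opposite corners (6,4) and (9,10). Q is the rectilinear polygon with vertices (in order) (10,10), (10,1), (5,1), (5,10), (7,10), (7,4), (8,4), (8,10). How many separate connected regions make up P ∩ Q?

P ∩ Q splits into 2 disjoint pieces (area 6, area 6).

2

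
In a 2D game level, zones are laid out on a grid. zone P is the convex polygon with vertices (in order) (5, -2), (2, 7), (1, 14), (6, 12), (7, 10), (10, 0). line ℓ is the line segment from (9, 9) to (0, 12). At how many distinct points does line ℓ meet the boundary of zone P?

The segment meets the boundary at (1.35,11.55), (7.111,9.63).

2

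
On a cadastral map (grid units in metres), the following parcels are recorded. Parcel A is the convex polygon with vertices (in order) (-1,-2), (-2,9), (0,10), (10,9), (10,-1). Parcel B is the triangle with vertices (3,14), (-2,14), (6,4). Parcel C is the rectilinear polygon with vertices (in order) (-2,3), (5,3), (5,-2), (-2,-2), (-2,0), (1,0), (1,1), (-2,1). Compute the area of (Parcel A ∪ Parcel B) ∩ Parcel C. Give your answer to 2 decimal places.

27.27

The region (Parcel A ∪ Parcel B) ∩ Parcel C is the polygon with vertices (-1,-2), (-1.182,0), (1,0), (1,1), (-1.273,1), (-1.454,3), (5,3), (5,-1.454).
By the shoelace formula its area is 27.27.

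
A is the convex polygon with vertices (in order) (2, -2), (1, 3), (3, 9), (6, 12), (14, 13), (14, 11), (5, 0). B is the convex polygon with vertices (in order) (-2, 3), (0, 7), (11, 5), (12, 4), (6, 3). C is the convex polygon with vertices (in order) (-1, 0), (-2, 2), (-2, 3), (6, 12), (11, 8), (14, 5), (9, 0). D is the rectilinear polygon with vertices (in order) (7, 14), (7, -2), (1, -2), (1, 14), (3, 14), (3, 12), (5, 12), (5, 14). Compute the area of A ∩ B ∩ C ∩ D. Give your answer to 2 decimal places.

The intersection is the polygon with vertices (6,3), (1,3), (2.2,6.6), (7,5.727), (7,3.167).
By the shoelace formula its area is 17.26.

17.26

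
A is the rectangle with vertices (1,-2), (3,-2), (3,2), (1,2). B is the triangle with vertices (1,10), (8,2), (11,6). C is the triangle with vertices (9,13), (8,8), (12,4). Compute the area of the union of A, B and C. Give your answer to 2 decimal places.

By inclusion–exclusion:
Individual areas: |A| = 8, |B| = 26, |C| = 12.
|A∩B| = 0.
|A∩C| = 0.
|B∩C| = 0.619.
|A∩B∩C| = 0.
|A ∪ B ∪ C| = 46 − 0.619 + 0 = 45.38.

45.38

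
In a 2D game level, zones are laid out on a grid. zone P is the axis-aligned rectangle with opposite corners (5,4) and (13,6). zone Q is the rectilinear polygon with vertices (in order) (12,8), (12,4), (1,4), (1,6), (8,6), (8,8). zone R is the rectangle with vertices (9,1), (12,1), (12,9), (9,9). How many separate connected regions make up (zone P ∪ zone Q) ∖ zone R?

2

(zone P ∪ zone Q) ∖ zone R splits into 2 disjoint pieces (area 2, area 18).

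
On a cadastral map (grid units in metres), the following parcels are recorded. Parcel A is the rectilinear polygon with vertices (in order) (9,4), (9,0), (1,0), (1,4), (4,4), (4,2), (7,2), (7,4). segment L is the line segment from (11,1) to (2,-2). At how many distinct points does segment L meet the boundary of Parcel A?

2

The segment meets the boundary at (9,0.333), (8,0).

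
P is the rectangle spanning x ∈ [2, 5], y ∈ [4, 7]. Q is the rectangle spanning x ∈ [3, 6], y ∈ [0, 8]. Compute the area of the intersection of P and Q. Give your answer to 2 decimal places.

|P∩Q|: x∈[3,5], y∈[4,7] → 2·3 = 6.

6.00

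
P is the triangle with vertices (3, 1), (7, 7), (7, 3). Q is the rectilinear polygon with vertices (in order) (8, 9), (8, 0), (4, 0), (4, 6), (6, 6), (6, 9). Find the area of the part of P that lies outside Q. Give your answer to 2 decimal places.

|P| = 8, |P∩Q| = 7.5.
|P ∖ Q| = |P| − |P∩Q| = 8 − 7.5 = 0.50.

0.50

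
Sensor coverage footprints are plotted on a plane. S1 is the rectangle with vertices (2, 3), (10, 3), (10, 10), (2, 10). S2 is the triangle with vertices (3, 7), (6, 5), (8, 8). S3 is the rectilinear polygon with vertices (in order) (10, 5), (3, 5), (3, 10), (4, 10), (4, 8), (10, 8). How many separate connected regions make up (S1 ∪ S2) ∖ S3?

(S1 ∪ S2) ∖ S3 splits into 2 disjoint pieces (area 21, area 12).

2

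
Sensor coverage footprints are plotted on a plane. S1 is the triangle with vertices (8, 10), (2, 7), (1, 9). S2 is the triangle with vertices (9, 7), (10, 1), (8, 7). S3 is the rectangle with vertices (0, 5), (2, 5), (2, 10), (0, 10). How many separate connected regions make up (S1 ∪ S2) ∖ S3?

(S1 ∪ S2) ∖ S3 splits into 2 disjoint pieces (area 6.4286, area 3).

2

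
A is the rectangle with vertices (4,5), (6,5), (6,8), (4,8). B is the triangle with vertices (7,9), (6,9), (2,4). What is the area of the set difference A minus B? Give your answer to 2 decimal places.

4.90

|A| = 6, |A∩B| = 1.1.
|A ∖ B| = |A| − |A∩B| = 6 − 1.1 = 4.90.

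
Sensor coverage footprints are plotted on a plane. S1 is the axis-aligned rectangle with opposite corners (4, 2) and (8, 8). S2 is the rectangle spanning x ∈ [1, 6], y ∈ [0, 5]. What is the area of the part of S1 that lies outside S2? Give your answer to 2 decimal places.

|S1∩S2|: x∈[4,6], y∈[2,5] → 2·3 = 6.
|S1| = 24.
|S1 ∖ S2| = |S1| − |S1∩S2| = 24 − 6 = 18.00.

18.00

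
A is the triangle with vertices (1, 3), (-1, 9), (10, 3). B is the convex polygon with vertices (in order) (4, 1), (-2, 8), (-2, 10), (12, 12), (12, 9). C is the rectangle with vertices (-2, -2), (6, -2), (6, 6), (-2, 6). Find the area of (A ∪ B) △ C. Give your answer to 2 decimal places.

114.82

|A ∪ B| = 91.4015.
|(A ∪ B) ∩ C| = 20.2922.
|(A ∪ B) △ C| = 91.4015 + 64 − 40.5844 = 114.82.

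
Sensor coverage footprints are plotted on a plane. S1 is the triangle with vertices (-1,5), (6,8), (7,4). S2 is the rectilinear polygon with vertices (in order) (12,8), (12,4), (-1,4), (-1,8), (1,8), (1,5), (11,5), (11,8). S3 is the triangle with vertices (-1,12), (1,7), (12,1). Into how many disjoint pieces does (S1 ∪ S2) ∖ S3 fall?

(S1 ∪ S2) ∖ S3 splits into 3 disjoint pieces (area 2.0369, area 7.1364, area 15.3795).

3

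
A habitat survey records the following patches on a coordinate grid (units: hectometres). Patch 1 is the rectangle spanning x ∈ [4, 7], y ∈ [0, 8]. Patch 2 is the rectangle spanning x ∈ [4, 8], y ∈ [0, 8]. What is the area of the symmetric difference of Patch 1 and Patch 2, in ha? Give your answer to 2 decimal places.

8.00

|Patch 1∩Patch 2|: x∈[4,7], y∈[0,8] → 3·8 = 24.
|Patch 1 △ Patch 2| = |Patch 1| + |Patch 2| − 2·|Patch 1∩Patch 2| = 24 + 32 − 48 = 8.00.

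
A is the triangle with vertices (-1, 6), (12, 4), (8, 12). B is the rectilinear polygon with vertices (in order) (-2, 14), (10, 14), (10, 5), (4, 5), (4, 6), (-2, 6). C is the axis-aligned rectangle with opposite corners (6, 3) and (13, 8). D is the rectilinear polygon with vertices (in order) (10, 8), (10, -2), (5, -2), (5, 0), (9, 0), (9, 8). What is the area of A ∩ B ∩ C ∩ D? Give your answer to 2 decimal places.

3.00

The intersection is the polygon with vertices (9,5), (9,8), (10,8), (10,5).
By the shoelace formula its area is 3.00.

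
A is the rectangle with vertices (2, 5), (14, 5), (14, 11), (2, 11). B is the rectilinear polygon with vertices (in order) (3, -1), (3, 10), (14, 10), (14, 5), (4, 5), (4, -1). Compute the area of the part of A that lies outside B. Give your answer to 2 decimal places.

17.00

|A| = 72, |A∩B| = 55.
|A ∖ B| = |A| − |A∩B| = 72 − 55 = 17.00.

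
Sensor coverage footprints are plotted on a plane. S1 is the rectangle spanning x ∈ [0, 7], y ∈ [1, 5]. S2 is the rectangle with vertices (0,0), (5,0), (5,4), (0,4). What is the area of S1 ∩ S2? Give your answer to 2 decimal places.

|S1∩S2|: x∈[0,5], y∈[1,4] → 5·3 = 15.

15.00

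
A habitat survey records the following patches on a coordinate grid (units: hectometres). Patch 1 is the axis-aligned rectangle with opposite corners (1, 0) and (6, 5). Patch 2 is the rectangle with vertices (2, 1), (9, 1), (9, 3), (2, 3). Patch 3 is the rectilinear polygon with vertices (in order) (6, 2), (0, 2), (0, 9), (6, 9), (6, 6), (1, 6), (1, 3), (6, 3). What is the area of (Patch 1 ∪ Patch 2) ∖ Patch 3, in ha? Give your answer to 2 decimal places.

26.00

|Patch 1 ∪ Patch 2| = 31.
|(Patch 1 ∪ Patch 2) ∩ Patch 3| = 5.
|(Patch 1 ∪ Patch 2) ∖ Patch 3| = 31 − 5 = 26.00.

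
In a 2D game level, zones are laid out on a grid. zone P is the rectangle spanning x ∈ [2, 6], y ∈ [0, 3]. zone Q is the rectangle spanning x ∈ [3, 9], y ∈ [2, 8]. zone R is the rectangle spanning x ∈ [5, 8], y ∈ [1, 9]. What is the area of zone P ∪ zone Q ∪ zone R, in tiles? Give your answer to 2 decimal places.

50.00

By inclusion–exclusion:
Individual areas: |zone P| = 12, |zone Q| = 36, |zone R| = 24.
|zone P∩zone Q|: x∈[3,6], y∈[2,3] → 3·1 = 3.
|zone P∩zone R|: x∈[5,6], y∈[1,3] → 1·2 = 2.
|zone Q∩zone R|: x∈[5,8], y∈[2,8] → 3·6 = 18.
|zone P∩zone Q∩zone R| = 1.
|zone P ∪ zone Q ∪ zone R| = 72 − 23 + 1 = 50.00.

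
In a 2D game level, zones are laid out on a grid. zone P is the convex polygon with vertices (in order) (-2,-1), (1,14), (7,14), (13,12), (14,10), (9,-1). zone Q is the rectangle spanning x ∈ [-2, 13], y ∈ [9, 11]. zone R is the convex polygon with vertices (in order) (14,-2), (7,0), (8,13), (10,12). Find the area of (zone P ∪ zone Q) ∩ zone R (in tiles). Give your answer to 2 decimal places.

42.17

The region (zone P ∪ zone Q) ∩ zone R is the polygon with vertices (9.172,-0.621), (7,0), (8,13), (10,12), (11.895,5.368).
By the shoelace formula its area is 42.17.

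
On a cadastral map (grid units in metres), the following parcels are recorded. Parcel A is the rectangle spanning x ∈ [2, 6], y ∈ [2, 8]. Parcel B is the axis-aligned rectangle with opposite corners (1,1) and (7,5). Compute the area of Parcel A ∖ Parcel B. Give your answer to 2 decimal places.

|Parcel A∩Parcel B|: x∈[2,6], y∈[2,5] → 4·3 = 12.
|Parcel A| = 24.
|Parcel A ∖ Parcel B| = |Parcel A| − |Parcel A∩Parcel B| = 24 − 12 = 12.00.

12.00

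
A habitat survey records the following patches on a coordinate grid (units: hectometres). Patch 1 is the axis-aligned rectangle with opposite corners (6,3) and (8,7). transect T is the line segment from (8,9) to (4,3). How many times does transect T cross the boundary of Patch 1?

The segment meets the boundary at (6,6), (6.667,7).

2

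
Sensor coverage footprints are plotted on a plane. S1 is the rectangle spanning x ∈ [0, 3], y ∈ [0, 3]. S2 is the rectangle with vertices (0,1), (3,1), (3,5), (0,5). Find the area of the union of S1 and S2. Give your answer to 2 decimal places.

By inclusion–exclusion:
Individual areas: |S1| = 9, |S2| = 12.
|S1∩S2|: x∈[0,3], y∈[1,3] → 3·2 = 6.
|S1 ∪ S2| = 21 − 6 = 15.00.

15.00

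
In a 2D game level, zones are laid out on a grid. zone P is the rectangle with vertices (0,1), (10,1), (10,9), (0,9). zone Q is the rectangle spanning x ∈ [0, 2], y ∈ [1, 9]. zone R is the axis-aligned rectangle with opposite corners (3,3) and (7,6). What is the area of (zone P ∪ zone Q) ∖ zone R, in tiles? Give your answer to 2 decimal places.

|zone P ∪ zone Q| = 80.
|(zone P ∪ zone Q) ∩ zone R| = 12.
|(zone P ∪ zone Q) ∖ zone R| = 80 − 12 = 68.00.

68.00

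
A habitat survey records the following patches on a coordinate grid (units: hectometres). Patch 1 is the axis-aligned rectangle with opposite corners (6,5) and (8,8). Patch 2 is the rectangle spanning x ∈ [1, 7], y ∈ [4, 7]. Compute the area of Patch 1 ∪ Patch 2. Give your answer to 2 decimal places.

22.00

By inclusion–exclusion:
Individual areas: |Patch 1| = 6, |Patch 2| = 18.
|Patch 1∩Patch 2|: x∈[6,7], y∈[5,7] → 1·2 = 2.
|Patch 1 ∪ Patch 2| = 24 − 2 = 22.00.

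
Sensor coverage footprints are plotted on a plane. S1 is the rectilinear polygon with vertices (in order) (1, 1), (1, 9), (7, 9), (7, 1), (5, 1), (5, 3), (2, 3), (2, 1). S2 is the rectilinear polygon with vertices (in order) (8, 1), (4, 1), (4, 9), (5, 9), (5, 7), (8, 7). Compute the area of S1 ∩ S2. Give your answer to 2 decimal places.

The intersection is the polygon with vertices (5,9), (5,7), (7,7), (7,1), (5,1), (5,3), (4,3), (4,9).
By the shoelace formula its area is 18.00.

18.00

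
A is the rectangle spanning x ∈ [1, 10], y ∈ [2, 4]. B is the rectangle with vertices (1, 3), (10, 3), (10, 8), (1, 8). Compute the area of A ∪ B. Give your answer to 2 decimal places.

By inclusion–exclusion:
Individual areas: |A| = 18, |B| = 45.
|A∩B|: x∈[1,10], y∈[3,4] → 9·1 = 9.
|A ∪ B| = 63 − 9 = 54.00.

54.00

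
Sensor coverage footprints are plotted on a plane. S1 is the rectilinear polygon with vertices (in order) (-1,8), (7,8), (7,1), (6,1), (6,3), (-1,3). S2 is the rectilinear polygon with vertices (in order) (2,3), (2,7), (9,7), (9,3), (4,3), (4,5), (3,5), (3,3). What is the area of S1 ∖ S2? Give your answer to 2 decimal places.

|S1| = 42, |S1∩S2| = 18.
|S1 ∖ S2| = |S1| − |S1∩S2| = 42 − 18 = 24.00.

24.00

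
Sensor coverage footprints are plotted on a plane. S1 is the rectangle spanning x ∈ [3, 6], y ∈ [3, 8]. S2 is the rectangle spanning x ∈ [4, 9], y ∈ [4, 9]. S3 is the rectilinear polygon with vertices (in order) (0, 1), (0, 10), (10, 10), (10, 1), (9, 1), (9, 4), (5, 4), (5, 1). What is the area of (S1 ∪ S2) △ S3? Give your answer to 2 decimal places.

|S1 ∪ S2| = 32.
|(S1 ∪ S2) ∩ S3| = 31.
|(S1 ∪ S2) △ S3| = 32 + 78 − 62 = 48.00.

48.00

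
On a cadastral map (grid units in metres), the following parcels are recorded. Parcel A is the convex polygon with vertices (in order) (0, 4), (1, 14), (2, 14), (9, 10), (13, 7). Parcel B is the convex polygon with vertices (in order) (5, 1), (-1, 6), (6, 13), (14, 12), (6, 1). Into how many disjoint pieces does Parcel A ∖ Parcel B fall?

Parcel A ∖ Parcel B splits into 3 disjoint pieces (area 0.5767, area 15.4545, area 2.6502).

3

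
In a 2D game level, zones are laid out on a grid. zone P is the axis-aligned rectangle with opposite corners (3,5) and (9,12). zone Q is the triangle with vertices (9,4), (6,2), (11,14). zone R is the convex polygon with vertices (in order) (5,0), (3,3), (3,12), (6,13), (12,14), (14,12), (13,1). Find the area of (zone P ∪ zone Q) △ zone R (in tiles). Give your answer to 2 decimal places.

79.68

|zone P ∪ zone Q| = 51.325.
|(zone P ∪ zone Q) ∩ zone R| = 51.3217.
|(zone P ∪ zone Q) △ zone R| = 51.325 + 131 − 102.6433 = 79.68.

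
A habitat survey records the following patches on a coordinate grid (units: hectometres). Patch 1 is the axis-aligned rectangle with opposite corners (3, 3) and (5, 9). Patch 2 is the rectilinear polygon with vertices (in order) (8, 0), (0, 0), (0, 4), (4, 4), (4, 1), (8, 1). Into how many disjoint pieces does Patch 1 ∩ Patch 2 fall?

Patch 1 ∩ Patch 2 is a single connected region.

1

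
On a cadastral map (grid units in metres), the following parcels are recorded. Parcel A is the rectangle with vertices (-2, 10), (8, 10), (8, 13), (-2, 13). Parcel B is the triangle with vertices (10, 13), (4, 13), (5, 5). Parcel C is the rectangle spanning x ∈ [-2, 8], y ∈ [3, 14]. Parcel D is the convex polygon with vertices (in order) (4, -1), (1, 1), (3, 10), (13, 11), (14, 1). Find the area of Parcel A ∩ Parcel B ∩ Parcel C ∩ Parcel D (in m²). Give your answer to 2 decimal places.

1.16

The intersection is the polygon with vertices (4.358,10.136), (8,10.5), (8,10), (4.375,10).
By the shoelace formula its area is 1.16.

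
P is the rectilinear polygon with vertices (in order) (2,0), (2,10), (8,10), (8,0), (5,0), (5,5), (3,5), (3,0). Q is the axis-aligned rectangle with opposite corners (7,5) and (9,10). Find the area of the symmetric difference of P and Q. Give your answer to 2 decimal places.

|P| = 50, |Q| = 10, |P∩Q| = 5.
|P △ Q| = |P| + |Q| − 2·|P∩Q| = 50 + 10 − 10 = 50.00.

50.00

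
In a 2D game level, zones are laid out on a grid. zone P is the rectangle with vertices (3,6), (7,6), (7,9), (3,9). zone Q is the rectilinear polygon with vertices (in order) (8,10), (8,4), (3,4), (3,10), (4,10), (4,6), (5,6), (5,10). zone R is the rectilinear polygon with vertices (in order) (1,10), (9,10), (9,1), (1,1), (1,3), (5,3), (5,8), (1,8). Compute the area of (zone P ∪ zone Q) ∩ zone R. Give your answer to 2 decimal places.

21.00

|zone P ∪ zone Q| = 29.
|(zone P ∪ zone Q) ∩ zone R| = 21.00.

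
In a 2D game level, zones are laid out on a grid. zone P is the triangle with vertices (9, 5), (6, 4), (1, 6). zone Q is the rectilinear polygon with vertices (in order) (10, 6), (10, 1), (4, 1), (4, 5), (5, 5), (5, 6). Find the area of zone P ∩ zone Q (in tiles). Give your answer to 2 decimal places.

The intersection is the polygon with vertices (6,4), (4,4.8), (4,5), (5,5), (5,5.5), (9,5).
By the shoelace formula its area is 3.70.

3.70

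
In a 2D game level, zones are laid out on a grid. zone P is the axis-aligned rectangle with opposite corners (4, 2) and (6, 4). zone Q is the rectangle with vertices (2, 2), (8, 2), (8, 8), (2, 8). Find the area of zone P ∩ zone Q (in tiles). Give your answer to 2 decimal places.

4.00

|zone P∩zone Q|: x∈[4,6], y∈[2,4] → 2·2 = 4.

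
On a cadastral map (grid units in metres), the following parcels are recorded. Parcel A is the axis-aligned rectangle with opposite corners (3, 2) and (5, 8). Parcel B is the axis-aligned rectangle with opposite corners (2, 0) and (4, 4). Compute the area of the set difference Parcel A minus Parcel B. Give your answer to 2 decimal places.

10.00

|Parcel A∩Parcel B|: x∈[3,4], y∈[2,4] → 1·2 = 2.
|Parcel A| = 12.
|Parcel A ∖ Parcel B| = |Parcel A| − |Parcel A∩Parcel B| = 12 − 2 = 10.00.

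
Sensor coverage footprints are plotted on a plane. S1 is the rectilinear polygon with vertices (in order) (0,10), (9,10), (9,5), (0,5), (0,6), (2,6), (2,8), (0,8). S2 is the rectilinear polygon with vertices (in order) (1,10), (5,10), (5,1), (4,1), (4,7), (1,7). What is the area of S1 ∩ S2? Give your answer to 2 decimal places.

The intersection is the polygon with vertices (5,10), (5,5), (4,5), (4,7), (2,7), (2,8), (1,8), (1,10).
By the shoelace formula its area is 13.00.

13.00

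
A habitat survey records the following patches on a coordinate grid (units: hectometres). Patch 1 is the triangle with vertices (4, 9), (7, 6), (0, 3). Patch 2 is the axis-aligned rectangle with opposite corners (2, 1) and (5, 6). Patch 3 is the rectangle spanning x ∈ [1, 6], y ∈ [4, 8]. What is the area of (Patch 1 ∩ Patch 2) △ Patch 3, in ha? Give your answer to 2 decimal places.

15.55

|Patch 1 ∩ Patch 2| = 4.5.
|(Patch 1 ∩ Patch 2) ∩ Patch 3| = 4.4762.
|(Patch 1 ∩ Patch 2) △ Patch 3| = 4.5 + 20 − 8.9524 = 15.55.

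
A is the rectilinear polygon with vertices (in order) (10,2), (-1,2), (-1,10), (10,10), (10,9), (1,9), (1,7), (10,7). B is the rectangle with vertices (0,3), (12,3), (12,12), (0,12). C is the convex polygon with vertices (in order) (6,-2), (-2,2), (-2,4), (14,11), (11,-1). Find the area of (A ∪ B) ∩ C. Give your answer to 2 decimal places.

66.66

The region (A ∪ B) ∩ C is the polygon with vertices (-1,4.438), (12,10.125), (12,3), (10,3), (10,2), (-1,2).
By the shoelace formula its area is 66.66.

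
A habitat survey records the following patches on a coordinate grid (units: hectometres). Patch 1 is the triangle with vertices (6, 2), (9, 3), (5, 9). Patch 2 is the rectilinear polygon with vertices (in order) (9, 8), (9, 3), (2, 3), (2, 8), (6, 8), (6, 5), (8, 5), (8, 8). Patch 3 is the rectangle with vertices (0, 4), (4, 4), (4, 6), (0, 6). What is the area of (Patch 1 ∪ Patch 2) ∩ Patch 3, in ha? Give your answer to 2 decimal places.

The region (Patch 1 ∪ Patch 2) ∩ Patch 3 is the polygon with vertices (2,6), (4,6), (4,4), (2,4).
By the shoelace formula its area is 4.00.

4.00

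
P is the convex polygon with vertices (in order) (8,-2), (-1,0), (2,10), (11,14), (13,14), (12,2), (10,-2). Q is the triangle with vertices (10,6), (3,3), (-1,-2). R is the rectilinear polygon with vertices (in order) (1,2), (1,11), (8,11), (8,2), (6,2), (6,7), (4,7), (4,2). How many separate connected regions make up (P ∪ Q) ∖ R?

(P ∪ Q) ∖ R is a single connected region.

1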